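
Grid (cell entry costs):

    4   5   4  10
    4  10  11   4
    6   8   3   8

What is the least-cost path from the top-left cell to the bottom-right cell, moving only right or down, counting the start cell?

Cheapest: r0c0 → r1c0 → r2c0 → r2c1 → r2c2 → r2c3
  4 + 4 + 6 + 8 + 3 + 8 = 33

33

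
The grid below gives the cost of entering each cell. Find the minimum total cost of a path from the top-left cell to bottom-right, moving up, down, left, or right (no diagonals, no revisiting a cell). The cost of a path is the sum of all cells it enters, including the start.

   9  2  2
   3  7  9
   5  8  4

26

Path [0,0] [0,1] [0,2] [1,2] [2,2]: 9 + 2 + 2 + 9 + 4 = 26.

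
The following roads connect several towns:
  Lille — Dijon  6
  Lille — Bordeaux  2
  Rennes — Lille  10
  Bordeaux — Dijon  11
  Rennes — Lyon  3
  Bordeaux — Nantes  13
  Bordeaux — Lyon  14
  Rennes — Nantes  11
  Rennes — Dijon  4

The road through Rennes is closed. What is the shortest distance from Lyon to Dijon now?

Routes from Lyon to Dijon avoiding Rennes:
Lyon -> Bordeaux -> Lille -> Dijon: 14 + 2 + 6 = 22
Lyon -> Bordeaux -> Dijon: 14 + 11 = 25
Best route has total 22.

22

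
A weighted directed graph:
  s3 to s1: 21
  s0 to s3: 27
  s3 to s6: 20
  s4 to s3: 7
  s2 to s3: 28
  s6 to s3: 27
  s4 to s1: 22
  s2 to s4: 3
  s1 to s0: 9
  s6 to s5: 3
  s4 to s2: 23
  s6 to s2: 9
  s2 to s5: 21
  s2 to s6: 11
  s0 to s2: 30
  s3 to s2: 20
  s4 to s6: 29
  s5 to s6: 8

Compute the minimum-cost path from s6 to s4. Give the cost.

12

Paths from s6 to s4:
s6 -> s3 -> s1 -> s0 -> s2 -> s4: 27 + 21 + 9 + 30 + 3 = 90
s6 -> s3 -> s2 -> s4: 27 + 20 + 3 = 50
s6 -> s2 -> s4: 9 + 3 = 12
Shortest: 12.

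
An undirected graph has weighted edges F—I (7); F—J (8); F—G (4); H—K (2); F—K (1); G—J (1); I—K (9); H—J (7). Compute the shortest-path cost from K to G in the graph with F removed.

10

Routes from K to G avoiding F:
K -> H -> J -> G: 2 + 7 + 1 = 10
Best route has total 10.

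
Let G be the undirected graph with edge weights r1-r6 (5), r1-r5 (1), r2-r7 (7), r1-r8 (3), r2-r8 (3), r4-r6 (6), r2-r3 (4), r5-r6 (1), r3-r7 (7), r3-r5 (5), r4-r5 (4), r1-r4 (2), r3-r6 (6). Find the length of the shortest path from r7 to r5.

Comparing a few candidate routes:
r7→r3→r6→r5: 7 + 6 + 1 = 14
r7→r3→r5: 7 + 5 = 12
r7→r2→r8→r1→r5: 7 + 3 + 3 + 1 = 14
r7→r2→r3→r6→r5: 7 + 4 + 6 + 1 = 18
r7→r2→r3→r5: 7 + 4 + 5 = 16
r7→r3→r2→r8→r1→r5: 7 + 4 + 3 + 3 + 1 = 18
The minimum is 12.

12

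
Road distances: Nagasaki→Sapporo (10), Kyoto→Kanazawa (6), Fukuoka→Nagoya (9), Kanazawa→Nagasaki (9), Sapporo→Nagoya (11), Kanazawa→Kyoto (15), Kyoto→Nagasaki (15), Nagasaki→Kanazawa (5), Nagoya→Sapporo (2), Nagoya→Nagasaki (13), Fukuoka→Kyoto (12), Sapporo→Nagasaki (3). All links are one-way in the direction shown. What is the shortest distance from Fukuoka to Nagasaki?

14

Paths from Fukuoka to Nagasaki:
Fukuoka → Nagoya → Sapporo → Nagasaki: 9 + 2 + 3 = 14
Fukuoka → Nagoya → Nagasaki: 9 + 13 = 22
Fukuoka → Kyoto → Kanazawa → Nagasaki: 12 + 6 + 9 = 27
Fukuoka → Kyoto → Nagasaki: 12 + 15 = 27
Shortest: 14.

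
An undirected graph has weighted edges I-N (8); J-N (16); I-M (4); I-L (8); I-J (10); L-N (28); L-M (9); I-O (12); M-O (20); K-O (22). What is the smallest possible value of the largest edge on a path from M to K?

22

Routes from M to K:
M - L - I - O - K: max(9, 8, 12, 22) = 22
M - L - N - I - O - K: max(9, 28, 8, 12, 22) = 28
M - O - K: max(20, 22) = 22
M - I - O - K: max(4, 12, 22) = 22
M - L - N - J - I - O - K: max(9, 28, 16, 10, 12, 22) = 28
The minimum achievable maximum is 22.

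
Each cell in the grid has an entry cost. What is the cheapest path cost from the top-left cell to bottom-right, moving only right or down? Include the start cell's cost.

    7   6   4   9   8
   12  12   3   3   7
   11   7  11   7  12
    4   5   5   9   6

Path r0c0 -> r0c1 -> r0c2 -> r1c2 -> r1c3 -> r2c3 -> r3c3 -> r3c4: 7 + 6 + 4 + 3 + 3 + 7 + 9 + 6 = 45.
For comparison, the top-then-right route costs 59.

45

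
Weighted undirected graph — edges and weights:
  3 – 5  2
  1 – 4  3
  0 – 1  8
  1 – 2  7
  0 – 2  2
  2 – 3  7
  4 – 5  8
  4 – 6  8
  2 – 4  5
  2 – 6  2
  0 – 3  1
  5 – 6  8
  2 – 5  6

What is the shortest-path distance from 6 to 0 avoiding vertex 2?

11

Candidate routes:
6 - 4 - 1 - 0: 8 + 3 + 8 = 19
6 - 5 - 3 - 0: 8 + 2 + 1 = 11
6 - 5 - 4 - 1 - 0: 8 + 8 + 3 + 8 = 27
6 - 4 - 5 - 3 - 0: 8 + 8 + 2 + 1 = 19
Shortest: 11.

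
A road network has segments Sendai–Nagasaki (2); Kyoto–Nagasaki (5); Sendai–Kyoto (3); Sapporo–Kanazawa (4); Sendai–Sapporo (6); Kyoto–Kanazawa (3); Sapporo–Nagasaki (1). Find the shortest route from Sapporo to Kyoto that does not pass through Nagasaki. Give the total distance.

7

Routes from Sapporo to Kyoto avoiding Nagasaki:
Sapporo -> Kanazawa -> Kyoto: 4 + 3 = 7
Sapporo -> Sendai -> Kyoto: 6 + 3 = 9
Best route has total 7 mi.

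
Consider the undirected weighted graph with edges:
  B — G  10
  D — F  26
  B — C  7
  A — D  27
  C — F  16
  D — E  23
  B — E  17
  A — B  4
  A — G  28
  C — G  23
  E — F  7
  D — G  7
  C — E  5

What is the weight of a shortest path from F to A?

23

Comparing a few candidate routes:
F-D-G-B-A: 26 + 7 + 10 + 4 = 47
F-C-B-A: 16 + 7 + 4 = 27
F-E-C-G-B-A: 7 + 5 + 23 + 10 + 4 = 49
F-E-C-B-A: 7 + 5 + 7 + 4 = 23
F-E-B-A: 7 + 17 + 4 = 28
F-C-E-B-A: 16 + 5 + 17 + 4 = 42
Shortest: 23.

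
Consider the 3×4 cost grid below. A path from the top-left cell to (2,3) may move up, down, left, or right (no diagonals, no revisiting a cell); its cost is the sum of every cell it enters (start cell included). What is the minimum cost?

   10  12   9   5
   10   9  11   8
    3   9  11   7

Path [0,0]→[1,0]→[2,0]→[2,1]→[2,2]→[2,3]: 10 + 10 + 3 + 9 + 11 + 7 = 50.

50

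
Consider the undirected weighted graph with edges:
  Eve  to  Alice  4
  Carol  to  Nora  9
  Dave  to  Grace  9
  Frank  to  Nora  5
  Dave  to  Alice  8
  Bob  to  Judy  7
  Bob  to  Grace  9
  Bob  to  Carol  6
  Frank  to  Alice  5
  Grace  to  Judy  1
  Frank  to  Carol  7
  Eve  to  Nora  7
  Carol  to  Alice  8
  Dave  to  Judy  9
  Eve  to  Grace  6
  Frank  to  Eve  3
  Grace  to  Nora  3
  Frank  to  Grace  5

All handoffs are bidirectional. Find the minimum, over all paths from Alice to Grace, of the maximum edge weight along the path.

Comparing a few candidate routes:
Alice→Eve→Frank→Nora→Grace: max(4, 3, 5, 3) = 5
Alice→Frank→Grace: max(5, 5) = 5
Alice→Eve→Frank→Grace: max(4, 3, 5) = 5
Smallest bottleneck: 5.

5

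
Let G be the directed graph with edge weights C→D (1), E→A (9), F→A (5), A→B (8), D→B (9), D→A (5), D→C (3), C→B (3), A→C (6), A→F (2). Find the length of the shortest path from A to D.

Paths from A to D:
A→C→D: 6 + 1 = 7
The minimum is 7.

7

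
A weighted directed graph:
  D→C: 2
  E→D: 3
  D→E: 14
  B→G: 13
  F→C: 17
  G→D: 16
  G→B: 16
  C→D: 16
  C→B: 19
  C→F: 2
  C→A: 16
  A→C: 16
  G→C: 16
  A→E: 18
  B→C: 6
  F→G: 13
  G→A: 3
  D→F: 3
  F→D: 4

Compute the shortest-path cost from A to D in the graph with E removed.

Routes from A to D avoiding E:
A → C → F → D: 16 + 2 + 4 = 22
A → C → F → G → D: 16 + 2 + 13 + 16 = 47
A → C → B → G → D: 16 + 19 + 13 + 16 = 64
A → C → D: 16 + 16 = 32
The minimum is 22.

22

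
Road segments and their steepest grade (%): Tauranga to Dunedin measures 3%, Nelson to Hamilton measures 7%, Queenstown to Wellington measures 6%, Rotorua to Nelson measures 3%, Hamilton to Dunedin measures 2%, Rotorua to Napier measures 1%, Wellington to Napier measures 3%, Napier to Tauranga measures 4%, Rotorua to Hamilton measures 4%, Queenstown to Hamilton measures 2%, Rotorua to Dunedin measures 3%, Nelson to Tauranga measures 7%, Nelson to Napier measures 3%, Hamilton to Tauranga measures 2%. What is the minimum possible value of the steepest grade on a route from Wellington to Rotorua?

Some routes from Wellington to Rotorua:
Wellington -> Napier -> Tauranga -> Dunedin -> Rotorua: max(3, 4, 3, 3) = 4
Wellington -> Napier -> Rotorua: max(3, 1) = 3
Wellington -> Napier -> Tauranga -> Hamilton -> Rotorua: max(3, 4, 2, 4) = 4
Wellington -> Napier -> Nelson -> Rotorua: max(3, 3, 3) = 3
Wellington -> Napier -> Tauranga -> Dunedin -> Hamilton -> Rotorua: max(3, 4, 3, 2, 4) = 4
Smallest bottleneck: 3%.

3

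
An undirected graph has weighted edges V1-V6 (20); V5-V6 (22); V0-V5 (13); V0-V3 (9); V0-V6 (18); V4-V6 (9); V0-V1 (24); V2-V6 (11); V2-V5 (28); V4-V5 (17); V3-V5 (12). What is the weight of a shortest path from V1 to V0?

A few of the V1→V0 routes:
V1→V6→V4→V5→V3→V0: 20 + 9 + 17 + 12 + 9 = 67
V1→V0: 24
V1→V6→V5→V0: 20 + 22 + 13 = 55
V1→V6→V4→V5→V0: 20 + 9 + 17 + 13 = 59
V1→V6→V5→V3→V0: 20 + 22 + 12 + 9 = 63
V1→V6→V0: 20 + 18 = 38
Shortest: 24.

24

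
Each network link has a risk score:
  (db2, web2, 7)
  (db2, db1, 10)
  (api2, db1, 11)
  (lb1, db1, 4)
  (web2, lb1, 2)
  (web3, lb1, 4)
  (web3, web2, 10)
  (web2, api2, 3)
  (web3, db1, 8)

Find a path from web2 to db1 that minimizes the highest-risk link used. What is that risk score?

Checking several routes:
web2-lb1-db1: max(2, 4) = 4
web2-web3-lb1-db1: max(10, 4, 4) = 10
web2-lb1-web3-db1: max(2, 4, 8) = 8
Smallest bottleneck: 4.

4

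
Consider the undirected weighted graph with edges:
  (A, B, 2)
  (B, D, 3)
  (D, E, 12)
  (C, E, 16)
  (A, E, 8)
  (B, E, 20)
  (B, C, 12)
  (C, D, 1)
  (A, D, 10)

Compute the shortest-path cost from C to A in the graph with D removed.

Routes from C to A avoiding D:
C -> B -> A: 12 + 2 = 14
C -> E -> B -> A: 16 + 20 + 2 = 38
C -> B -> E -> A: 12 + 20 + 8 = 40
C -> E -> A: 16 + 8 = 24
Shortest: 14.

14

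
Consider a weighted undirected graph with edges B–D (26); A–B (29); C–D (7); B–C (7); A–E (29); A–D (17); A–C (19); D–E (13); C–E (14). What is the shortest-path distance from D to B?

Some routes from D to B:
D→E→C→B: 13 + 14 + 7 = 34
D→A→C→B: 17 + 19 + 7 = 43
D→C→B: 7 + 7 = 14
D→B: 26
Best route has total 14.

14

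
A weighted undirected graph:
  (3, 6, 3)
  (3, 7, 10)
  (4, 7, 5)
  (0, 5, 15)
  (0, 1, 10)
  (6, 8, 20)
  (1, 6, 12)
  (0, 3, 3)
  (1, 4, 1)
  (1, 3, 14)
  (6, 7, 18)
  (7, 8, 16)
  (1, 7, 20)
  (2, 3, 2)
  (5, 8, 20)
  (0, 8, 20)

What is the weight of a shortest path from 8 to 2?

25

A few of the 8→2 routes:
8→0→3→2: 20 + 3 + 2 = 25
8→6→3→2: 20 + 3 + 2 = 25
8→7→4→1→3→2: 16 + 5 + 1 + 14 + 2 = 38
8→7→3→2: 16 + 10 + 2 = 28
8→7→4→1→0→3→2: 16 + 5 + 1 + 10 + 3 + 2 = 37
Best route has total 25.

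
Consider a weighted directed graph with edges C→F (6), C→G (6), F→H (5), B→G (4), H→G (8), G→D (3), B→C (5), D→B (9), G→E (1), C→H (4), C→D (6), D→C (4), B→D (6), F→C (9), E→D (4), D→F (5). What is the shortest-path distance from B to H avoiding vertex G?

Some routes from B to H avoiding G:
B→D→F→H: 6 + 5 + 5 = 16
B→C→H: 5 + 4 = 9
B→D→C→H: 6 + 4 + 4 = 14
Best route has total 9.

9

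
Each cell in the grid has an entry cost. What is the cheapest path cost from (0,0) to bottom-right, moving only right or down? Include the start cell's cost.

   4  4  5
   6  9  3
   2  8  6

Path (0,0) → (0,1) → (0,2) → (1,2) → (2,2): 4 + 4 + 5 + 3 + 6 = 22.

22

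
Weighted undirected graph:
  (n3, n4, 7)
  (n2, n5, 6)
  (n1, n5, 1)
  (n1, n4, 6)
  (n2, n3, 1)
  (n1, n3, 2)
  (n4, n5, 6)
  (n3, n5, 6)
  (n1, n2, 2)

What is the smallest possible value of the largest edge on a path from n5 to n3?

2

Checking several routes:
n5 → n1 → n3: max(1, 2) = 2
n5 → n1 → n2 → n3: max(1, 2, 1) = 2
n5 → n2 → n1 → n3: max(6, 2, 2) = 6
Smallest bottleneck: 2.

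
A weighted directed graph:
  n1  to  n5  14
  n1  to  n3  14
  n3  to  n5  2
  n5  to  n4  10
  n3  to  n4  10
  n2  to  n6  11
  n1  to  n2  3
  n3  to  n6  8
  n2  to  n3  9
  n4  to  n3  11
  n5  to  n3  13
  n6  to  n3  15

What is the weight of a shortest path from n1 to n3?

A few of the n1→n3 routes:
n1-n2-n3: 3 + 9 = 12
n1-n5-n3: 14 + 13 = 27
n1-n3: 14
n1-n2-n6-n3: 3 + 11 + 15 = 29
The minimum is 12.

12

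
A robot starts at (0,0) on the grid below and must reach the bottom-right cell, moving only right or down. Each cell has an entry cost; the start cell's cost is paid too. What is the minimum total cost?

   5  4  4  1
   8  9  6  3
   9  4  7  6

Cheapest: (0,0) -> (0,1) -> (0,2) -> (0,3) -> (1,3) -> (2,3)
  5 + 4 + 4 + 1 + 3 + 6 = 23

23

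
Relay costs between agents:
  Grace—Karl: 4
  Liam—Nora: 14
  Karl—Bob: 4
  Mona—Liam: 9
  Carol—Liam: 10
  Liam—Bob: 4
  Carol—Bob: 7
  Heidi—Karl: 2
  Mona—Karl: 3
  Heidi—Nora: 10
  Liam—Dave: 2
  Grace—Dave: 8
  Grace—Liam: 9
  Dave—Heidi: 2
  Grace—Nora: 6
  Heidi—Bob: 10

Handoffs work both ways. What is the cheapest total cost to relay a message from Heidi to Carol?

Comparing a few candidate routes:
Heidi→Dave→Liam→Bob→Carol: 2 + 2 + 4 + 7 = 15
Heidi→Karl→Bob→Liam→Carol: 2 + 4 + 4 + 10 = 20
Heidi→Bob→Carol: 10 + 7 = 17
Heidi→Karl→Mona→Liam→Carol: 2 + 3 + 9 + 10 = 24
Heidi→Karl→Bob→Carol: 2 + 4 + 7 = 13
Heidi→Dave→Liam→Carol: 2 + 2 + 10 = 14
The minimum is 13.

13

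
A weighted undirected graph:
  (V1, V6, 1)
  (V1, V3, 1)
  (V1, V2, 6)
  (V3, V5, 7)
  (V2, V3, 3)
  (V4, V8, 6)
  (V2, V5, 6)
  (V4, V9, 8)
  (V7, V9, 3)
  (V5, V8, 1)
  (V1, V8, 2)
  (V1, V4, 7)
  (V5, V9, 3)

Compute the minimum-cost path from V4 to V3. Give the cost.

Checking several routes:
V4→V8→V1→V3: 6 + 2 + 1 = 9
V4→V1→V3: 7 + 1 = 8
V4→V8→V5→V2→V3: 6 + 1 + 6 + 3 = 16
V4→V8→V5→V3: 6 + 1 + 7 = 14
V4→V9→V5→V8→V1→V3: 8 + 3 + 1 + 2 + 1 = 15
Best route has total 8.

8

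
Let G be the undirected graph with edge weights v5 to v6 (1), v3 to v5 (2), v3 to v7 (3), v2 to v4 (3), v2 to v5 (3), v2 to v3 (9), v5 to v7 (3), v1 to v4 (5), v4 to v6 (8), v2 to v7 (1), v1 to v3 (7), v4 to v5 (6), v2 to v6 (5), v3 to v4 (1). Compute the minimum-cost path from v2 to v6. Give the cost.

Checking several routes:
v2 - v4 - v3 - v5 - v6: 3 + 1 + 2 + 1 = 7
v2 - v7 - v5 - v6: 1 + 3 + 1 = 5
v2 - v6: 5
v2 - v5 - v6: 3 + 1 = 4
v2 - v4 - v5 - v6: 3 + 6 + 1 = 10
v2 - v7 - v3 - v5 - v6: 1 + 3 + 2 + 1 = 7
Best route has total 4.

4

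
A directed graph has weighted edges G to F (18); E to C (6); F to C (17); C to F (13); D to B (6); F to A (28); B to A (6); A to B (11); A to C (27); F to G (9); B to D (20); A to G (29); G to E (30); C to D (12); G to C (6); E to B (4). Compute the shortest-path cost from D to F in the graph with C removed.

Paths from D to F avoiding C:
D -> B -> A -> G -> F: 6 + 6 + 29 + 18 = 59
The minimum is 59.

59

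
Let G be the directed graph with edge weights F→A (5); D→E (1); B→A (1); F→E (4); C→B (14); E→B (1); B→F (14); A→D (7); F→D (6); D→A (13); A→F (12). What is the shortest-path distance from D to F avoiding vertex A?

16

Paths from D to F avoiding A:
D - E - B - F: 1 + 1 + 14 = 16
Best route has total 16.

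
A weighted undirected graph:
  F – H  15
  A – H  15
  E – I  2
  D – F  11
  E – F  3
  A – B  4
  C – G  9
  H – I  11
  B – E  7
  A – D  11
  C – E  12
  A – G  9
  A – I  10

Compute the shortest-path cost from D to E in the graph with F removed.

Candidate routes:
D -> A -> B -> E: 11 + 4 + 7 = 22
D -> A -> H -> I -> E: 11 + 15 + 11 + 2 = 39
D -> A -> I -> E: 11 + 10 + 2 = 23
D -> A -> G -> C -> E: 11 + 9 + 9 + 12 = 41
Shortest: 22.

22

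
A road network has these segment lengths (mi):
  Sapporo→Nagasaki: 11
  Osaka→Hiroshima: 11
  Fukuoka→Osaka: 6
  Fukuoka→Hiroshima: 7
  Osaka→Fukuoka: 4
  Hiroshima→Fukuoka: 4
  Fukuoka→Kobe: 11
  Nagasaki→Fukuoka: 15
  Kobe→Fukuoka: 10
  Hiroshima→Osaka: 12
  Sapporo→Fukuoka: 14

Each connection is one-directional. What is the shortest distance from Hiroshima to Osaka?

10

Paths from Hiroshima to Osaka:
Hiroshima-Fukuoka-Osaka: 4 + 6 = 10
Hiroshima-Osaka: 12
Best route has total 10 mi.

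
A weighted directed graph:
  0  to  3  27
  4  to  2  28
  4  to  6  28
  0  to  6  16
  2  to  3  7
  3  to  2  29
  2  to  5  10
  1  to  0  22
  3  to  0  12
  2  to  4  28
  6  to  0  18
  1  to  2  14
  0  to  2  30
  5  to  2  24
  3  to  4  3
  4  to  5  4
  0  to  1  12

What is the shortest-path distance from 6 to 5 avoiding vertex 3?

Candidate routes:
6→0→1→2→5: 18 + 12 + 14 + 10 = 54
6→0→1→2→4→5: 18 + 12 + 14 + 28 + 4 = 76
6→0→2→4→5: 18 + 30 + 28 + 4 = 80
6→0→2→5: 18 + 30 + 10 = 58
Shortest: 54.

54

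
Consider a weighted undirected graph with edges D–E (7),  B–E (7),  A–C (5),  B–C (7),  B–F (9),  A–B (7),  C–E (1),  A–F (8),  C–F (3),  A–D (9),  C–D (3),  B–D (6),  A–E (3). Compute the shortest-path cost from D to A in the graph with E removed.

A few of the D→A routes:
D-A: 9
D-C-F-A: 3 + 3 + 8 = 14
D-C-B-A: 3 + 7 + 7 = 17
D-B-A: 6 + 7 = 13
D-C-A: 3 + 5 = 8
D-B-C-A: 6 + 7 + 5 = 18
Best route has total 8.

8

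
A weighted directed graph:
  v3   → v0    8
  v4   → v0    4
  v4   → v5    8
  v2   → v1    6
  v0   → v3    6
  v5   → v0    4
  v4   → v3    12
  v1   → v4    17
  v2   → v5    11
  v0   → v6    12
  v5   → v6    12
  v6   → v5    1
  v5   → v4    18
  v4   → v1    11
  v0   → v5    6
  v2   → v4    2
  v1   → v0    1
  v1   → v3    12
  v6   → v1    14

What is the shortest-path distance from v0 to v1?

26

Candidate routes:
v0→v6→v1: 12 + 14 = 26
v0→v5→v4→v1: 6 + 18 + 11 = 35
v0→v5→v6→v1: 6 + 12 + 14 = 32
v0→v6→v5→v4→v1: 12 + 1 + 18 + 11 = 42
Shortest: 26.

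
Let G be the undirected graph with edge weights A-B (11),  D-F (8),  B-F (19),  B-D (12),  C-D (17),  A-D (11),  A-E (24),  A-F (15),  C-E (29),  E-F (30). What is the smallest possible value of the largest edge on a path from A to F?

Checking several routes:
A -> F: max(15) = 15
A -> B -> F: max(11, 19) = 19
A -> E -> C -> D -> F: max(24, 29, 17, 8) = 29
A -> B -> D -> F: max(11, 12, 8) = 12
A -> D -> B -> F: max(11, 12, 19) = 19
A -> D -> F: max(11, 8) = 11
Best route has worst link 11.

11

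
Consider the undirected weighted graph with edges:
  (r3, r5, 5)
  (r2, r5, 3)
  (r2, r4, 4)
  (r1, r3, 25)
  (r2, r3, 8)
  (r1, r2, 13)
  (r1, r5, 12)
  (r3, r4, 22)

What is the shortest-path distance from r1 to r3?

Comparing a few candidate routes:
r1 -> r5 -> r3: 12 + 5 = 17
r1 -> r2 -> r3: 13 + 8 = 21
r1 -> r2 -> r5 -> r3: 13 + 3 + 5 = 21
The minimum is 17.

17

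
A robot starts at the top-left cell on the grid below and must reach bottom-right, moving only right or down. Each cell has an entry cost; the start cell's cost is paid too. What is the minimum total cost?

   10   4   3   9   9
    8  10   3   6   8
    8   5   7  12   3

Best path: (0,0)→(0,1)→(0,2)→(1,2)→(1,3)→(1,4)→(2,4)
Cost: 10 + 4 + 3 + 3 + 6 + 8 + 3 = 37
(Top row then right column would cost 46.)

37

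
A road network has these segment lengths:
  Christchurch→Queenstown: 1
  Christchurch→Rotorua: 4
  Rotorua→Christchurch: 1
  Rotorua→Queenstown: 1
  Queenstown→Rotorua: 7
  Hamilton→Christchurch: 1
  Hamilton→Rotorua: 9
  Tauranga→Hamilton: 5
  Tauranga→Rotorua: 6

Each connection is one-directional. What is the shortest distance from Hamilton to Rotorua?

5

Routes from Hamilton to Rotorua:
Hamilton→Christchurch→Queenstown→Rotorua: 1 + 1 + 7 = 9
Hamilton→Rotorua: 9
Hamilton→Christchurch→Rotorua: 1 + 4 = 5
Best route has total 5.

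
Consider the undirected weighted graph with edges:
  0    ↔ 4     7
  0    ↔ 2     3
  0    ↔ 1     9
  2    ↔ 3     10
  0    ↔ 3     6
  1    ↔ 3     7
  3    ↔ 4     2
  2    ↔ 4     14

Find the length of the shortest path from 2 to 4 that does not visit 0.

Routes from 2 to 4 avoiding 0:
2 → 3 → 4: 10 + 2 = 12
2 → 4: 14
Best route has total 12.

12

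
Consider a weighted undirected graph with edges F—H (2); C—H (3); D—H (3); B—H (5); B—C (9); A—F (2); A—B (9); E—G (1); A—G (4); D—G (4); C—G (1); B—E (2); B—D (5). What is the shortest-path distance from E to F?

Comparing a few candidate routes:
E→B→H→F: 2 + 5 + 2 = 9
E→G→C→H→F: 1 + 1 + 3 + 2 = 7
E→B→A→F: 2 + 9 + 2 = 13
E→G→D→H→F: 1 + 4 + 3 + 2 = 10
E→B→D→H→F: 2 + 5 + 3 + 2 = 12
E→G→A→F: 1 + 4 + 2 = 7
The minimum is 7.

7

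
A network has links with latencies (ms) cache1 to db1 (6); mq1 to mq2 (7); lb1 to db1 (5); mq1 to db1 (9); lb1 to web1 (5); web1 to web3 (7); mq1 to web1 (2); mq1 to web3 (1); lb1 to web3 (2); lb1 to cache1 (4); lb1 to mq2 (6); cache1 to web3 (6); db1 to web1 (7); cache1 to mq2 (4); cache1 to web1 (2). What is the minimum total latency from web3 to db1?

Comparing a few candidate routes:
web3→lb1→db1: 2 + 5 = 7
web3→mq1→web1→db1: 1 + 2 + 7 = 10
web3→mq1→db1: 1 + 9 = 10
Best route has total 7 ms.

7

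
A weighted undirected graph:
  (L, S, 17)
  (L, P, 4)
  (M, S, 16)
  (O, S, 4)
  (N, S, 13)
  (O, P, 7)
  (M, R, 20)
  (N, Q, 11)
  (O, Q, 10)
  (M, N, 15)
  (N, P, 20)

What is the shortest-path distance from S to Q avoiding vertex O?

24

Paths from S to Q avoiding O:
S→M→N→Q: 16 + 15 + 11 = 42
S→L→P→N→Q: 17 + 4 + 20 + 11 = 52
S→N→Q: 13 + 11 = 24
Best route has total 24.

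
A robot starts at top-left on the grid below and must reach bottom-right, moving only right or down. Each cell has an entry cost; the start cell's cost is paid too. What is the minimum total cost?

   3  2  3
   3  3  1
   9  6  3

12

One optimal route is (0,0) → (0,1) → (0,2) → (1,2) → (2,2).
Its cost is 3 + 2 + 3 + 1 + 3 = 12.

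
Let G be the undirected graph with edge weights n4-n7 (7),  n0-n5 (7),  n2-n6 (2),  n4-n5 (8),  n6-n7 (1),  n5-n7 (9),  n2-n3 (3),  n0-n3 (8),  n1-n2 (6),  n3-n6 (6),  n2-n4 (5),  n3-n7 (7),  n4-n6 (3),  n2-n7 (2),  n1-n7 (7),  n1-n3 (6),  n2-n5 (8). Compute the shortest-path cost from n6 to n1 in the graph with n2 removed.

8

A few of the n6→n1 routes:
n6 -> n7 -> n3 -> n1: 1 + 7 + 6 = 14
n6 -> n3 -> n1: 6 + 6 = 12
n6 -> n7 -> n1: 1 + 7 = 8
Best route has total 8.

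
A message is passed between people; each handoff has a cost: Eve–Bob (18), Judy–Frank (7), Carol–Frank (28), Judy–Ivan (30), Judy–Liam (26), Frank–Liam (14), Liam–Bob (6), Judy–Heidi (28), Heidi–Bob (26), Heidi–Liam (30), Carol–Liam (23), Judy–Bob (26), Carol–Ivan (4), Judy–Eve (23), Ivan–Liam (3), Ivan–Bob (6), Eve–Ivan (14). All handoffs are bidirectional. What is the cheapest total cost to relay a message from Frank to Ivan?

Some routes from Frank to Ivan:
Frank - Liam - Ivan: 14 + 3 = 17
Frank - Liam - Bob - Ivan: 14 + 6 + 6 = 26
Frank - Carol - Ivan: 28 + 4 = 32
Best route has total 17.

17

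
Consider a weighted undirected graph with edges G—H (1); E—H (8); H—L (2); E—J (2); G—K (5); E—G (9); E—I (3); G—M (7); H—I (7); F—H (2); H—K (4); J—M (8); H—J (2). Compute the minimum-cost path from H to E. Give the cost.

4

Comparing a few candidate routes:
H→E: 8
H→G→E: 1 + 9 = 10
H→J→E: 2 + 2 = 4
H→I→E: 7 + 3 = 10
Shortest: 4.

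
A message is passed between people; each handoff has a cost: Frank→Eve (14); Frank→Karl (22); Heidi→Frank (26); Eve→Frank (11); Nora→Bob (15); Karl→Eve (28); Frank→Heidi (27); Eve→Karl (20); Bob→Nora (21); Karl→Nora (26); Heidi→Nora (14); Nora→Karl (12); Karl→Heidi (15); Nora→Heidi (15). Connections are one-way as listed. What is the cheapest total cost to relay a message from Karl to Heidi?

Paths from Karl to Heidi:
Karl - Nora - Heidi: 26 + 15 = 41
Karl - Eve - Frank - Heidi: 28 + 11 + 27 = 66
Karl - Heidi: 15
Best route has total 15.

15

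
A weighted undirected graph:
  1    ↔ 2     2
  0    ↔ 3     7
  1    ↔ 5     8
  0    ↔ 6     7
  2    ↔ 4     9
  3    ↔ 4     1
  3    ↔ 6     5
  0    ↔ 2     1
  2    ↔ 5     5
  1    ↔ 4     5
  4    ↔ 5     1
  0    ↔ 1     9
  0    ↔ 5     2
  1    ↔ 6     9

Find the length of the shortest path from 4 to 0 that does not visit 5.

Some routes from 4 to 0 avoiding 5:
4→1→2→0: 5 + 2 + 1 = 8
4→2→0: 9 + 1 = 10
4→1→0: 5 + 9 = 14
4→3→0: 1 + 7 = 8
4→3→6→0: 1 + 5 + 7 = 13
Shortest: 8.

8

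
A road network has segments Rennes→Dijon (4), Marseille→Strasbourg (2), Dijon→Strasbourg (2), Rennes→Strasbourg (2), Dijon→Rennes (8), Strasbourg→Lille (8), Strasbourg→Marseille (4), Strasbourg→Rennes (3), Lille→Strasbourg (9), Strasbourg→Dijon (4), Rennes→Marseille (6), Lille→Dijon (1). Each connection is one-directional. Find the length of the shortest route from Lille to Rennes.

6

Routes from Lille to Rennes:
Lille -> Dijon -> Strasbourg -> Rennes: 1 + 2 + 3 = 6
Lille -> Strasbourg -> Rennes: 9 + 3 = 12
Lille -> Strasbourg -> Dijon -> Rennes: 9 + 4 + 8 = 21
Lille -> Dijon -> Rennes: 1 + 8 = 9
Shortest: 6 km.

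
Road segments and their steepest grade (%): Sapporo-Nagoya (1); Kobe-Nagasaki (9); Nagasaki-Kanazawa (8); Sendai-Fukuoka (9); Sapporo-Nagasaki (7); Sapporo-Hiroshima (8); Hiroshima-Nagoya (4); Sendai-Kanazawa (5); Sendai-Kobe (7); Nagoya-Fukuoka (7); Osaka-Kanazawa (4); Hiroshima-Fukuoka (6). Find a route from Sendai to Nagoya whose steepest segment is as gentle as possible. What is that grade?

8

Comparing a few candidate routes:
Sendai→Kanazawa→Nagasaki→Sapporo→Nagoya: max(5, 8, 7, 1) = 8
Sendai→Kanazawa→Nagasaki→Sapporo→Hiroshima→Fukuoka→Nagoya: max(5, 8, 7, 8, 6, 7) = 8
Sendai→Kanazawa→Nagasaki→Sapporo→Hiroshima→Nagoya: max(5, 8, 7, 8, 4) = 8
Best route has worst link 8%.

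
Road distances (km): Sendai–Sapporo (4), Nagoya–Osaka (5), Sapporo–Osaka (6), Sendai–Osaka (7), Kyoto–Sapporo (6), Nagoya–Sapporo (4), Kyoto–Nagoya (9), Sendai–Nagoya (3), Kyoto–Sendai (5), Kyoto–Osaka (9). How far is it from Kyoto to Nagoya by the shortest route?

8

Checking several routes:
Kyoto-Sapporo-Nagoya: 6 + 4 = 10
Kyoto-Nagoya: 9
Kyoto-Sendai-Nagoya: 5 + 3 = 8
Kyoto-Sendai-Sapporo-Nagoya: 5 + 4 + 4 = 13
Kyoto-Sapporo-Sendai-Nagoya: 6 + 4 + 3 = 13
The minimum is 8 km.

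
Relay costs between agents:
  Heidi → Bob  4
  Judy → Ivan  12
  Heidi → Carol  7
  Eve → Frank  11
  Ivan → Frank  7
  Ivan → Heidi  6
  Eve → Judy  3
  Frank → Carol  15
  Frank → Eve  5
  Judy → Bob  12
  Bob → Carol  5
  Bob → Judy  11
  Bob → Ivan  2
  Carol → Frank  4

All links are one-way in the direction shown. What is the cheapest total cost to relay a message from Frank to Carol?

15

Candidate routes:
Frank-Eve-Judy-Ivan-Heidi-Bob-Carol: 5 + 3 + 12 + 6 + 4 + 5 = 35
Frank-Carol: 15
Frank-Eve-Judy-Bob-Carol: 5 + 3 + 12 + 5 = 25
Frank-Eve-Judy-Bob-Ivan-Heidi-Carol: 5 + 3 + 12 + 2 + 6 + 7 = 35
Frank-Eve-Judy-Ivan-Heidi-Carol: 5 + 3 + 12 + 6 + 7 = 33
The minimum is 15.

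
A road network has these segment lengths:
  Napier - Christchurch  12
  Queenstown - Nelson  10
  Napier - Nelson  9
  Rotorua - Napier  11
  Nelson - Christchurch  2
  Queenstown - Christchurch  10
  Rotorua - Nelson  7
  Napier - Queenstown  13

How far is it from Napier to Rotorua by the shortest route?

11

Paths from Napier to Rotorua:
Napier -> Queenstown -> Nelson -> Rotorua: 13 + 10 + 7 = 30
Napier -> Christchurch -> Queenstown -> Nelson -> Rotorua: 12 + 10 + 10 + 7 = 39
Napier -> Queenstown -> Christchurch -> Nelson -> Rotorua: 13 + 10 + 2 + 7 = 32
Napier -> Christchurch -> Nelson -> Rotorua: 12 + 2 + 7 = 21
Napier -> Rotorua: 11
Napier -> Nelson -> Rotorua: 9 + 7 = 16
The minimum is 11.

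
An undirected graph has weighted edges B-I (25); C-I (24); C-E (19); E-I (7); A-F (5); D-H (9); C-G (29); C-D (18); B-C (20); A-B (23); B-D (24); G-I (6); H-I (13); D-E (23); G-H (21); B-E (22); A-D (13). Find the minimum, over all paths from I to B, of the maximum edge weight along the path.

20

A few of the I→B routes:
I - G - H - D - C - E - B: max(6, 21, 9, 18, 19, 22) = 22
I - H - D - C - B: max(13, 9, 18, 20) = 20
I - G - H - D - C - B: max(6, 21, 9, 18, 20) = 21
I - E - B: max(7, 22) = 22
I - E - C - B: max(7, 19, 20) = 20
I - H - D - C - E - B: max(13, 9, 18, 19, 22) = 22
The minimum achievable maximum is 20.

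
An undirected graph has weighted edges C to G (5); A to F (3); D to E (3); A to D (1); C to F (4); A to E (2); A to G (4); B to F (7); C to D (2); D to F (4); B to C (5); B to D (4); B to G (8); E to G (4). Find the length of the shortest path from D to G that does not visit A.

7

Comparing a few candidate routes:
D → F → C → G: 4 + 4 + 5 = 13
D → E → G: 3 + 4 = 7
D → B → G: 4 + 8 = 12
D → C → G: 2 + 5 = 7
The minimum is 7.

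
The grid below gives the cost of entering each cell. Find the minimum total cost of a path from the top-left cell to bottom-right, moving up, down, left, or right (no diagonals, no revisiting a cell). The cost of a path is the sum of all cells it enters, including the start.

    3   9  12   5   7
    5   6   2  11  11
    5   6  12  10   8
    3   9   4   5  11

45

Best path: (0,0) → (1,0) → (2,0) → (3,0) → (3,1) → (3,2) → (3,3) → (3,4)
Cost: 3 + 5 + 5 + 3 + 9 + 4 + 5 + 11 = 45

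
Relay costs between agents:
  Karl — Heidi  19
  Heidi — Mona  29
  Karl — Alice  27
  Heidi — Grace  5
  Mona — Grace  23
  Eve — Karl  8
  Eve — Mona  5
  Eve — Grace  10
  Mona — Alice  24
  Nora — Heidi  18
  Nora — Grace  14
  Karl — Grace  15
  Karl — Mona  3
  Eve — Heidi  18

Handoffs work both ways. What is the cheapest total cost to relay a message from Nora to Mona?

29

Checking several routes:
Nora-Grace-Karl-Mona: 14 + 15 + 3 = 32
Nora-Grace-Eve-Mona: 14 + 10 + 5 = 29
Nora-Grace-Eve-Karl-Mona: 14 + 10 + 8 + 3 = 35
Nora-Grace-Mona: 14 + 23 = 37
Nora-Heidi-Grace-Eve-Mona: 18 + 5 + 10 + 5 = 38
The minimum is 29.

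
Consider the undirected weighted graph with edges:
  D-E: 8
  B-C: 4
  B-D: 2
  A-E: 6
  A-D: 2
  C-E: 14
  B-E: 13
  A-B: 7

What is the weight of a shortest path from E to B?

10

Paths from E to B:
E -> D -> B: 8 + 2 = 10
E -> B: 13
E -> C -> B: 14 + 4 = 18
E -> D -> A -> B: 8 + 2 + 7 = 17
E -> A -> B: 6 + 7 = 13
E -> A -> D -> B: 6 + 2 + 2 = 10
Best route has total 10.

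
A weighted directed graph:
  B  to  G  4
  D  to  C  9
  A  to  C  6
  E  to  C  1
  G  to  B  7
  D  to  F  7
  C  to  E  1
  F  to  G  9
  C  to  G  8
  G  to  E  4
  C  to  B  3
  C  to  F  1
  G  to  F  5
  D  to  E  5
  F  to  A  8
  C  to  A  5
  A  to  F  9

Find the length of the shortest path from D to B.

9

Comparing a few candidate routes:
D→E→C→B: 5 + 1 + 3 = 9
D→E→C→G→B: 5 + 1 + 8 + 7 = 21
D→C→B: 9 + 3 = 12
The minimum is 9.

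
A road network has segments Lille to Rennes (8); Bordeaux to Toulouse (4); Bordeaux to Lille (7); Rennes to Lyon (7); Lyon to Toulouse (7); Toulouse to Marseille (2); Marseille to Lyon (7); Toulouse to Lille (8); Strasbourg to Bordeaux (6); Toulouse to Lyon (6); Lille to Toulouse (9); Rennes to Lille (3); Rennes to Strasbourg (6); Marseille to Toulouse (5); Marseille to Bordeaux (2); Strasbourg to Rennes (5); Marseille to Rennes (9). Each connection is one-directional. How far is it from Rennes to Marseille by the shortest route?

A few of the Rennes→Marseille routes:
Rennes-Lyon-Toulouse-Marseille: 7 + 7 + 2 = 16
Rennes-Strasbourg-Bordeaux-Toulouse-Marseille: 6 + 6 + 4 + 2 = 18
Rennes-Lille-Toulouse-Marseille: 3 + 9 + 2 = 14
Best route has total 14 mi.

14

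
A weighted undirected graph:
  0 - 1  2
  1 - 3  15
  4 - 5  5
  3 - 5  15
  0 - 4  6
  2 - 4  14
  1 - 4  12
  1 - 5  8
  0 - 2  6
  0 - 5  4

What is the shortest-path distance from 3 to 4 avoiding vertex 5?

23

Candidate routes:
3→1→0→2→4: 15 + 2 + 6 + 14 = 37
3→1→4: 15 + 12 = 27
3→1→0→4: 15 + 2 + 6 = 23
Best route has total 23.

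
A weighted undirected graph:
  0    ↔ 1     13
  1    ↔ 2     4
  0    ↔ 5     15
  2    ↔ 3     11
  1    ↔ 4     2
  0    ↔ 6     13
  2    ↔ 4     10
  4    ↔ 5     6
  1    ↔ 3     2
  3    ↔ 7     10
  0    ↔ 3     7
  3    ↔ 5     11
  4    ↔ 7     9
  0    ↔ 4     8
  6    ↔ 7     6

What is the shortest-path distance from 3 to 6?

16

Some routes from 3 to 6:
3 - 1 - 4 - 0 - 6: 2 + 2 + 8 + 13 = 25
3 - 0 - 6: 7 + 13 = 20
3 - 1 - 4 - 7 - 6: 2 + 2 + 9 + 6 = 19
3 - 7 - 6: 10 + 6 = 16
Shortest: 16.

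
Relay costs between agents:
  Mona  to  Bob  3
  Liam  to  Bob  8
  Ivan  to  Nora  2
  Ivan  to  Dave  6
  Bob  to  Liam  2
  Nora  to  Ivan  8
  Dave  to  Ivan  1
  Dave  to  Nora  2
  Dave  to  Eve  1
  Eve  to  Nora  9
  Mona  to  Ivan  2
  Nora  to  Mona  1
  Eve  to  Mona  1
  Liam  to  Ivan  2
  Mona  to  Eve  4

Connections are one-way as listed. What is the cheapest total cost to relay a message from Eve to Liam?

Candidate routes:
Eve-Mona-Bob-Liam: 1 + 3 + 2 = 6
Eve-Nora-Mona-Bob-Liam: 9 + 1 + 3 + 2 = 15
Shortest: 6.

6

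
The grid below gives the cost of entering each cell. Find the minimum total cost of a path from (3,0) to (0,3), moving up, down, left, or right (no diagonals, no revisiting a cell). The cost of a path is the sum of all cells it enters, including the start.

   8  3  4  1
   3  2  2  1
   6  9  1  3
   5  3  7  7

Cheapest: [3,0]→[2,0]→[1,0]→[1,1]→[1,2]→[1,3]→[0,3]
  5 + 6 + 3 + 2 + 2 + 1 + 1 = 20

20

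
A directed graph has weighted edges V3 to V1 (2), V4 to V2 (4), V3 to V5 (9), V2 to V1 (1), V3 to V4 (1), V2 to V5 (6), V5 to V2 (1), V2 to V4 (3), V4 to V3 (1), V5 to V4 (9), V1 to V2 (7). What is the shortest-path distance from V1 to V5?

Candidate routes:
V1-V2-V4-V3-V5: 7 + 3 + 1 + 9 = 20
V1-V2-V5: 7 + 6 = 13
The minimum is 13.

13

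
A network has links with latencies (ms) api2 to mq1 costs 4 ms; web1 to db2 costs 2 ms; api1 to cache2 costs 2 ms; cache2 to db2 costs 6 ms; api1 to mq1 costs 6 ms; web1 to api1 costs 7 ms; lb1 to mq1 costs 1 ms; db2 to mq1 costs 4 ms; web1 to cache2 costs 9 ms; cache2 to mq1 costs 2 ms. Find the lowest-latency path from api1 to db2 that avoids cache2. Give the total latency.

Paths from api1 to db2 avoiding cache2:
api1-mq1-db2: 6 + 4 = 10
api1-web1-db2: 7 + 2 = 9
The minimum is 9 ms.

9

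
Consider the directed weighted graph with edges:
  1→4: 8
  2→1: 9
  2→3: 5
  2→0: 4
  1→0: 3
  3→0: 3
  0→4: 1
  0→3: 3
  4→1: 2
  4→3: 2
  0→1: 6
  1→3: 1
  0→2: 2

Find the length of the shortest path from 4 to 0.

5

Routes from 4 to 0:
4→3→0: 2 + 3 = 5
4→1→3→0: 2 + 1 + 3 = 6
4→1→0: 2 + 3 = 5
Best route has total 5.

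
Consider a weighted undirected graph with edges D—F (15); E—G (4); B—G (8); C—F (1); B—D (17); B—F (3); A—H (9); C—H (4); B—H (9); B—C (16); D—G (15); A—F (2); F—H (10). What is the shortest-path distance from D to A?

A few of the D→A routes:
D-F-C-H-A: 15 + 1 + 4 + 9 = 29
D-B-F-A: 17 + 3 + 2 = 22
D-F-A: 15 + 2 = 17
D-G-B-F-A: 15 + 8 + 3 + 2 = 28
D-B-H-C-F-A: 17 + 9 + 4 + 1 + 2 = 33
The minimum is 17.

17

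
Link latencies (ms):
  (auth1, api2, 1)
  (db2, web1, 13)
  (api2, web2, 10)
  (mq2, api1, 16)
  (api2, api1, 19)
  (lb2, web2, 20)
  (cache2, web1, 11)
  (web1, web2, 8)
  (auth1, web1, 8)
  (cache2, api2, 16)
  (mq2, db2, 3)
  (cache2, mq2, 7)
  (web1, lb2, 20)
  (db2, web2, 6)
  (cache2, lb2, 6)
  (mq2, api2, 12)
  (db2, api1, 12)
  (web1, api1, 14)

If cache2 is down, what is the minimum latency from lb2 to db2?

Some routes from lb2 to db2 avoiding cache2:
lb2-web2-db2: 20 + 6 = 26
lb2-web1-db2: 20 + 13 = 33
lb2-web1-web2-db2: 20 + 8 + 6 = 34
The minimum is 26 ms.

26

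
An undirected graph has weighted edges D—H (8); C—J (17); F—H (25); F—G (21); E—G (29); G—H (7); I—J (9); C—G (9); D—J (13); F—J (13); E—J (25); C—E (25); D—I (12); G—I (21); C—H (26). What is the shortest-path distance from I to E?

A few of the I→E routes:
I → G → E: 21 + 29 = 50
I → J → E: 9 + 25 = 34
I → D → J → E: 12 + 13 + 25 = 50
The minimum is 34.

34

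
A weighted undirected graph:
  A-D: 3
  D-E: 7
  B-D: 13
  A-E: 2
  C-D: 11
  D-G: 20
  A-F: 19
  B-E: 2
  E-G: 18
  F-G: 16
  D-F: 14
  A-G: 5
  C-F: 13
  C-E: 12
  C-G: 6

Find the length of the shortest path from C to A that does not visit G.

14

Checking several routes:
C-E-D-A: 12 + 7 + 3 = 22
C-E-A: 12 + 2 = 14
C-D-B-E-A: 11 + 13 + 2 + 2 = 28
C-D-A: 11 + 3 = 14
C-D-E-A: 11 + 7 + 2 = 20
C-E-B-D-A: 12 + 2 + 13 + 3 = 30
Best route has total 14.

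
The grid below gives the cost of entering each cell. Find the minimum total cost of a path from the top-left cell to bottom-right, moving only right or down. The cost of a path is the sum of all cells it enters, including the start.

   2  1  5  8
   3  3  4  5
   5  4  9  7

22

One optimal route is (0,0) (0,1) (1,1) (1,2) (1,3) (2,3).
Its cost is 2 + 1 + 3 + 4 + 5 + 7 = 22.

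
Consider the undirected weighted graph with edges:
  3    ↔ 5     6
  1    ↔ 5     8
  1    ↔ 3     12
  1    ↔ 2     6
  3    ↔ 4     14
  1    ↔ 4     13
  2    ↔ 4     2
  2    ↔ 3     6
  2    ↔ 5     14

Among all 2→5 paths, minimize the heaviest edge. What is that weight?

Comparing a few candidate routes:
2 → 1 → 5: max(6, 8) = 8
2 → 3 → 5: max(6, 6) = 6
2 → 1 → 3 → 5: max(6, 12, 6) = 12
Best route has worst link 6.

6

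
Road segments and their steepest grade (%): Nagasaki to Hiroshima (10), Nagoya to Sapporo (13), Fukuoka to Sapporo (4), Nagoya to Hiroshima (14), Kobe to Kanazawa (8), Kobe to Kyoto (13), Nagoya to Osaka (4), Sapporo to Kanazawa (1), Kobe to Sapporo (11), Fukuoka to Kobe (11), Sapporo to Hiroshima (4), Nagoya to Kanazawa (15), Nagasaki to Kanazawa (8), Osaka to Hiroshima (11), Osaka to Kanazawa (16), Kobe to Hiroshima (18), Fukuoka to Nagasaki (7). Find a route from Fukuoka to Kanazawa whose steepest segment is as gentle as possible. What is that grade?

4

A few of the Fukuoka→Kanazawa routes:
Fukuoka → Sapporo → Hiroshima → Nagasaki → Kanazawa: max(4, 4, 10, 8) = 10
Fukuoka → Sapporo → Kanazawa: max(4, 1) = 4
Fukuoka → Nagasaki → Kanazawa: max(7, 8) = 8
Fukuoka → Nagasaki → Hiroshima → Sapporo → Kanazawa: max(7, 10, 4, 1) = 10
Smallest bottleneck: 4%.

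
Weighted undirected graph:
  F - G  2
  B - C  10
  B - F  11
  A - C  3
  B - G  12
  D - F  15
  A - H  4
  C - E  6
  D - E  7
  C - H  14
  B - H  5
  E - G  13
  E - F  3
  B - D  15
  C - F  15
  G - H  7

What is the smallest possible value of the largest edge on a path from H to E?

6

Comparing a few candidate routes:
H → B → C → E: max(5, 10, 6) = 10
H → A → C → E: max(4, 3, 6) = 6
H → G → F → E: max(7, 2, 3) = 7
H → B → F → E: max(5, 11, 3) = 11
Best route has worst link 6.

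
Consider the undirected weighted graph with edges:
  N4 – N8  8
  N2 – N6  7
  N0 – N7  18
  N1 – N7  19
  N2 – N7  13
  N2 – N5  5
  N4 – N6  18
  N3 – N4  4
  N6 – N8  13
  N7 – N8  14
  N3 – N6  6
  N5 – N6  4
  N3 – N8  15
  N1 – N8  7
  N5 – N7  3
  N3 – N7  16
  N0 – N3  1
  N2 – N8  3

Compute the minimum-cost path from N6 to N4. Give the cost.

A few of the N6→N4 routes:
N6-N4: 18
N6-N2-N8-N4: 7 + 3 + 8 = 18
N6-N3-N4: 6 + 4 = 10
The minimum is 10.

10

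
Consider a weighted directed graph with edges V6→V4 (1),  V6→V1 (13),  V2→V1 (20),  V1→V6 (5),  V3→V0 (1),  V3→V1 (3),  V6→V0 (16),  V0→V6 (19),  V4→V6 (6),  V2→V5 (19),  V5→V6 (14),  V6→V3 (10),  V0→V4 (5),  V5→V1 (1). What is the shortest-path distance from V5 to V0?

Paths from V5 to V0:
V5 → V6 → V0: 14 + 16 = 30
V5 → V1 → V6 → V0: 1 + 5 + 16 = 22
V5 → V1 → V6 → V3 → V0: 1 + 5 + 10 + 1 = 17
V5 → V6 → V3 → V0: 14 + 10 + 1 = 25
Best route has total 17.

17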